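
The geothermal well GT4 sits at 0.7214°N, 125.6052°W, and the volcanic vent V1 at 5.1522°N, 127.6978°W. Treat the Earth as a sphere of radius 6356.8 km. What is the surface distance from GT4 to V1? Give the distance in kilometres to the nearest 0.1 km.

543.5 km

Δφ = 4.4308°,  Δλ = -2.0926°
a = sin²(Δφ/2) + cos φ₁ cos φ₂ sin²(Δλ/2) = 0.001826
c = 2·arcsin(√a) = 0.085498 rad = 4.8987°
d = R·c = 6356.8 × 0.085498 = 543.5 km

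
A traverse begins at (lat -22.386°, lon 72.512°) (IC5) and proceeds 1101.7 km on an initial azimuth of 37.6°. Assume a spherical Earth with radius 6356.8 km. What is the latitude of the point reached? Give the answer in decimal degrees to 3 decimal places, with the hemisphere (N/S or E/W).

δ = d/R = 1101.7/6356.8 = 0.173310 rad
φ₂ = arcsin(sin φ₁ cos δ + cos φ₁ sin δ cos θ)
   = arcsin(-0.38084·0.98502 + 0.92464·0.17244·0.79229) = -14.40708°
λ₂ = λ₁ + atan2(sin θ sin δ cos φ₁, cos δ − sin φ₁ sin φ₂) = 78.74847°

14.407°S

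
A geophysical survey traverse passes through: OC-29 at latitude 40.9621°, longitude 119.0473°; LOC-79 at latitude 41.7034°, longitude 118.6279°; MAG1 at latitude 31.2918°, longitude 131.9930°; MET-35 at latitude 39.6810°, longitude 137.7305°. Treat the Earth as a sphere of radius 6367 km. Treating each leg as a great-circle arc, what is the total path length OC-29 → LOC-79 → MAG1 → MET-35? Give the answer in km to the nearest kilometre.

OC-29→LOC-79: c = 0.014057 rad, d = 89.50 km
LOC-79→MAG1: c = 0.260520 rad, d = 1658.73 km
MAG1→MET-35: c = 0.167497 rad, d = 1066.45 km
Total = 89.50 + 1658.73 + 1066.45 = 2814.69 km

2815 km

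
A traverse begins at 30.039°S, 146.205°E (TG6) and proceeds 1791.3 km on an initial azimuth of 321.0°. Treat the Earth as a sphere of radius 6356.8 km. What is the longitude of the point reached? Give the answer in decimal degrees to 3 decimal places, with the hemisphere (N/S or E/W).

δ = d/R = 1791.3/6356.8 = 0.281793 rad
φ₂ = arcsin(sin φ₁ cos δ + cos φ₁ sin δ cos θ)
   = arcsin(-0.50059·0.96056 + 0.86568·0.27808·0.77715) = -17.08347°
λ₂ = λ₁ + atan2(sin θ sin δ cos φ₁, cos δ − sin φ₁ sin φ₂) = 135.65590°

135.656°E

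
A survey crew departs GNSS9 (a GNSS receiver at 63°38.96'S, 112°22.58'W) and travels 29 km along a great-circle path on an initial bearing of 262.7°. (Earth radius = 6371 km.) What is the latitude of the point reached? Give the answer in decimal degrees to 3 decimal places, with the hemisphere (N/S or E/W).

63.681°S

GNSS9: φ = -63.64933°, λ = -112.37633°
δ = d/R = 29/6371 = 0.004552 rad
φ₂ = arcsin(sin φ₁ cos δ + cos φ₁ sin δ cos θ)
   = arcsin(-0.89609·0.99999 + 0.44386·0.00455·-0.12706) = -63.68129°
λ₂ = λ₁ + atan2(sin θ sin δ cos φ₁, cos δ − sin φ₁ sin φ₂) = -112.95981°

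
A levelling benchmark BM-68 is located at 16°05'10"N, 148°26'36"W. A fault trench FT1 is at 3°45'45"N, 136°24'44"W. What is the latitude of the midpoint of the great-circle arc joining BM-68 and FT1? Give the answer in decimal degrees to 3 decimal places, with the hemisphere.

9.978°N

BM-68: φ = +16.08611°, λ = -148.44333°
FT1: φ = +3.76250°, λ = -136.41222°
Bx = cos φ₂ cos Δλ = 0.975927,  By = cos φ₂ sin Δλ = 0.207994
φₘ = atan2(sin φ₁ + sin φ₂, √((cos φ₁ + Bx)² + By²)) = 9.97814°
λₘ = λ₁ + atan2(By, cos φ₁ + Bx) = -142.31373°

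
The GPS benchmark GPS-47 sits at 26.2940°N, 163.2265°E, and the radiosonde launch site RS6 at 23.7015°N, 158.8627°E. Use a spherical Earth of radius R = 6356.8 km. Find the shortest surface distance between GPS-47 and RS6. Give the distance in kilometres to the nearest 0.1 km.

Δφ = -2.5925°,  Δλ = -4.3638°
a = sin²(Δφ/2) + cos φ₁ cos φ₂ sin²(Δλ/2) = 0.001702
c = 2·arcsin(√a) = 0.082526 rad = 4.7284°
d = R·c = 6356.8 × 0.082526 = 524.6 km

524.6 km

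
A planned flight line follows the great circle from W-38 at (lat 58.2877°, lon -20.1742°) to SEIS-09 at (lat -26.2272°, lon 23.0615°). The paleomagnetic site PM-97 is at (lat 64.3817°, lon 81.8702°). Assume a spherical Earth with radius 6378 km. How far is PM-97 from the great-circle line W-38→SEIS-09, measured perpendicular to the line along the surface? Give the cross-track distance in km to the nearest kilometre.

δ₁₃ = central angle W-38→PM-97 = 0.767507 rad  (haversine)
θ₁₃ = bearing W-38→PM-97 = 37.517°,  θ₁₂ = bearing W-38→SEIS-09 = 142.062°
dₓₜ = R·arcsin(sin δ₁₃ · sin(θ₁₃ − θ₁₂)) = 6378·arcsin(0.69434·sin(-104.545°)) = -4700.761 km
|dₓₜ| = 4700.761 km

4701 km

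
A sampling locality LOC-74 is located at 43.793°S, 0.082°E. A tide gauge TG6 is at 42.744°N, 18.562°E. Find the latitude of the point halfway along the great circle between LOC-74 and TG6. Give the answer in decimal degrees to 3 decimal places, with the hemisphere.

Bx = cos φ₂ cos Δλ = 0.696524,  By = cos φ₂ sin Δλ = 0.232783
φₘ = atan2(sin φ₁ + sin φ₂, √((cos φ₁ + Bx)² + By²)) = -0.53139°
λₘ = λ₁ + atan2(By, cos φ₁ + Bx) = 9.40232°

0.531°S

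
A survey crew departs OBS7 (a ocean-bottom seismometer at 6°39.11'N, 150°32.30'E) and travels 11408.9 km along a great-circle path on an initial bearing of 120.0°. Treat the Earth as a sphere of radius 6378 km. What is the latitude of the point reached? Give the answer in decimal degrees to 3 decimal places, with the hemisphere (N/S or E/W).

OBS7: φ = +6.65183°, λ = +150.53833°
δ = d/R = 11408.9/6378 = 1.788790 rad
φ₂ = arcsin(sin φ₁ cos δ + cos φ₁ sin δ cos θ)
   = arcsin(0.11584·-0.21627 + 0.99327·0.97633·-0.50000) = -30.65933°
λ₂ = λ₁ + atan2(sin θ sin δ cos φ₁, cos δ − sin φ₁ sin φ₂) = -108.85962°

30.659°S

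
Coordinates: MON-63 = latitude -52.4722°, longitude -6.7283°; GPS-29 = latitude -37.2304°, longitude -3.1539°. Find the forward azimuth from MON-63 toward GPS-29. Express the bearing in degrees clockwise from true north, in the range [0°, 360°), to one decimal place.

Δλ = 3.5744°
y = sin Δλ · cos φ₂ = 0.049639
x = cos φ₁ sin φ₂ − sin φ₁ cos φ₂ cos Δλ = 0.261665
θ = atan2(y, x) = 10.7417° → 10.7417° (mod 360°)

10.7°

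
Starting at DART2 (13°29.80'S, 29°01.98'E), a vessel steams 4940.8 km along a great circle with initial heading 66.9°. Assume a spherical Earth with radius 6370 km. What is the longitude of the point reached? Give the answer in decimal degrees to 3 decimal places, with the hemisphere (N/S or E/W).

DART2: φ = -13.49667°, λ = +29.03300°
δ = d/R = 4940.8/6370 = 0.775636 rad
φ₂ = arcsin(sin φ₁ cos δ + cos φ₁ sin δ cos θ)
   = arcsin(-0.23339·0.71398 + 0.97238·0.70017·0.39234) = 5.76695°
λ₂ = λ₁ + atan2(sin θ sin δ cos φ₁, cos δ − sin φ₁ sin φ₂) = 69.37192°

69.372°E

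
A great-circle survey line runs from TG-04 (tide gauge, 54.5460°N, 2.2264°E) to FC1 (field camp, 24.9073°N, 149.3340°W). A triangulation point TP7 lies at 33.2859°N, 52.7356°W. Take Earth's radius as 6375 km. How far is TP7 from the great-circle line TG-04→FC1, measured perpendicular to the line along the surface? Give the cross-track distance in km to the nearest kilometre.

4493 km

δ₁₃ = central angle TG-04→TP7 = 0.759123 rad  (haversine)
θ₁₃ = bearing TG-04→TP7 = 263.945°,  θ₁₂ = bearing TG-04→FC1 = 334.211°
dₓₜ = R·arcsin(sin δ₁₃ · sin(θ₁₃ − θ₁₂)) = 6375·arcsin(0.68829·sin(-70.266°)) = -4492.943 km
|dₓₜ| = 4492.943 km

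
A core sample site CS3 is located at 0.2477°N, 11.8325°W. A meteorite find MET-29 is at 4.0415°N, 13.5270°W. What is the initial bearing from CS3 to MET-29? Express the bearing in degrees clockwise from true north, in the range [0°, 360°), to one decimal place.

Δλ = -1.6945°
y = sin Δλ · cos φ₂ = -0.029497
x = cos φ₁ sin φ₂ − sin φ₁ cos φ₂ cos Δλ = 0.066168
θ = atan2(y, x) = -24.0267° → 335.9733° (mod 360°)

336.0°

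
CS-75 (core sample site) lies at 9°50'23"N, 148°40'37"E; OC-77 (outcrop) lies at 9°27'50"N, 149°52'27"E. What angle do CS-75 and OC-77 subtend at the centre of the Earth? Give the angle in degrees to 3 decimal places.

CS-75: φ = +9.83972°, λ = +148.67694°
OC-77: φ = +9.46389°, λ = +149.87417°
Δφ = -0.3758°,  Δλ = 1.1972°
a = sin²(Δφ/2) + cos φ₁ cos φ₂ sin²(Δλ/2) = 0.000117
c = 2·arcsin(√a) = 0.021619 rad = 1.2387°

1.239°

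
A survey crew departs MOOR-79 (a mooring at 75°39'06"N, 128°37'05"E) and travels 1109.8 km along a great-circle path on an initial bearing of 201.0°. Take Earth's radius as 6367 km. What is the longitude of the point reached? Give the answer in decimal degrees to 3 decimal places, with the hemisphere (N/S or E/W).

119.806°E

MOOR-79: φ = +75.65167°, λ = +128.61806°
δ = d/R = 1109.8/6367 = 0.174305 rad
φ₂ = arcsin(sin φ₁ cos δ + cos φ₁ sin δ cos θ)
   = arcsin(0.96881·0.98485 + 0.24782·0.17342·-0.93358) = 66.06472°
λ₂ = λ₁ + atan2(sin θ sin δ cos φ₁, cos δ − sin φ₁ sin φ₂) = 119.80627°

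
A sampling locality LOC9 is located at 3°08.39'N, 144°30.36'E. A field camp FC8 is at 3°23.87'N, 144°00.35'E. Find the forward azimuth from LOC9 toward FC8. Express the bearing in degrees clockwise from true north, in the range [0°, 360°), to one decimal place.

297.3°

LOC9: φ = +3.13983°, λ = +144.50600°
FC8: φ = +3.39783°, λ = +144.00583°
Δλ = -0.5002°
y = sin Δλ · cos φ₂ = -0.008714
x = cos φ₁ sin φ₂ − sin φ₁ cos φ₂ cos Δλ = 0.004505
θ = atan2(y, x) = -62.6619° → 297.3381° (mod 360°)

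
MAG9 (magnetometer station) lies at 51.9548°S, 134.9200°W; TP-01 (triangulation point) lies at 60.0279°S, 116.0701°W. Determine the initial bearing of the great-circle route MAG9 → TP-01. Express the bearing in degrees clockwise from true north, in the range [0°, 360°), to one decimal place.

Δλ = 18.8499°
y = sin Δλ · cos φ₂ = 0.161409
x = cos φ₁ sin φ₂ − sin φ₁ cos φ₂ cos Δλ = -0.161537
θ = atan2(y, x) = 135.0227° → 135.0227° (mod 360°)

135.0°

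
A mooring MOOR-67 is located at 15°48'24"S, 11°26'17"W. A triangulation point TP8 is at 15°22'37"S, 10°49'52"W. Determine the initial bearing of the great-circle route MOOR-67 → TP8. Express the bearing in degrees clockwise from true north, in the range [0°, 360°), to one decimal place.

MOOR-67: φ = -15.80667°, λ = -11.43806°
TP8: φ = -15.37694°, λ = -10.83111°
Δλ = 0.6069°
y = sin Δλ · cos φ₂ = 0.010214
x = cos φ₁ sin φ₂ − sin φ₁ cos φ₂ cos Δλ = 0.007485
θ = atan2(y, x) = 53.7638° → 53.7638° (mod 360°)

53.8°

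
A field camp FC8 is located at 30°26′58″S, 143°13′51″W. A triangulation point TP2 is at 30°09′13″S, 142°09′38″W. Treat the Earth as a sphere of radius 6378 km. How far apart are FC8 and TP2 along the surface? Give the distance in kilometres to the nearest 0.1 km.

108.0 km

FC8: φ = -30.44944°, λ = -143.23083°
TP2: φ = -30.15361°, λ = -142.16056°
Δφ = 0.2958°,  Δλ = 1.0703°
a = sin²(Δφ/2) + cos φ₁ cos φ₂ sin²(Δλ/2) = 0.000072
c = 2·arcsin(√a) = 0.016934 rad = 0.9703°
d = R·c = 6378 × 0.016934 = 108.0 km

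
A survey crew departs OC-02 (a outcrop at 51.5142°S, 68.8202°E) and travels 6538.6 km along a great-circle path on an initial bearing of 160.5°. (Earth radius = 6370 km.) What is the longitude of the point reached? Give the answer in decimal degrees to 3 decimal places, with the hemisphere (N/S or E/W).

153.926°W

δ = d/R = 6538.6/6370 = 1.026468 rad
φ₂ = arcsin(sin φ₁ cos δ + cos φ₁ sin δ cos θ)
   = arcsin(-0.78276·0.51784 + 0.62232·0.85548·-0.94264) = -65.12015°
λ₂ = λ₁ + atan2(sin θ sin δ cos φ₁, cos δ − sin φ₁ sin φ₂) = -153.92620°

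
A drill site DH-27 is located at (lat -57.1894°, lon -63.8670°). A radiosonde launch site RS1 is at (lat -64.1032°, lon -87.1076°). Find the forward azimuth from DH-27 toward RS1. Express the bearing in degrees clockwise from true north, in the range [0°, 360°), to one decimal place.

228.9°

Δλ = -23.2406°
y = sin Δλ · cos φ₂ = -0.172339
x = cos φ₁ sin φ₂ − sin φ₁ cos φ₂ cos Δλ = -0.150162
θ = atan2(y, x) = -131.0662° → 228.9338° (mod 360°)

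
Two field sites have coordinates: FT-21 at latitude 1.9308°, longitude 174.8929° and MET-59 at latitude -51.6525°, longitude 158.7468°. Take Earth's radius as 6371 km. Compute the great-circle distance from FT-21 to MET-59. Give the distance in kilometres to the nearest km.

Δφ = -53.5833°,  Δλ = -16.1461°
a = sin²(Δφ/2) + cos φ₁ cos φ₂ sin²(Δλ/2) = 0.215403
c = 2·arcsin(√a) = 0.965270 rad = 55.3059°
d = R·c = 6371 × 0.965270 = 6149.7 km

6150 km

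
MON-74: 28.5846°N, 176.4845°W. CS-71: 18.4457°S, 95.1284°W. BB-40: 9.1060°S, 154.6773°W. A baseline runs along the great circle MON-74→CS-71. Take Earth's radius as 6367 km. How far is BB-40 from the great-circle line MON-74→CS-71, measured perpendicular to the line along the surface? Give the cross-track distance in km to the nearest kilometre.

δ₁₃ = central angle MON-74→BB-40 = 0.753531 rad  (haversine)
θ₁₃ = bearing MON-74→BB-40 = 147.582°,  θ₁₂ = bearing MON-74→CS-71 = 110.253°
dₓₜ = R·arcsin(sin δ₁₃ · sin(θ₁₃ − θ₁₂)) = 6367·arcsin(0.68422·sin(37.329°)) = 2724.020 km
|dₓₜ| = 2724.020 km

2724 km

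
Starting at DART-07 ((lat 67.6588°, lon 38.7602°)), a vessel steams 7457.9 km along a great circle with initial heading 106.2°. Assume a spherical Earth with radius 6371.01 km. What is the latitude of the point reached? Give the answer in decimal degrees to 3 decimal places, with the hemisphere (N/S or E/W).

δ = d/R = 7457.9/6371.01 = 1.170599 rad
φ₂ = arcsin(sin φ₁ cos δ + cos φ₁ sin δ cos θ)
   = arcsin(0.92494·0.38960 + 0.38012·0.92098·-0.27899) = 15.22940°
λ₂ = λ₁ + atan2(sin θ sin δ cos φ₁, cos δ − sin φ₁ sin φ₂) = 105.19487°

15.229°N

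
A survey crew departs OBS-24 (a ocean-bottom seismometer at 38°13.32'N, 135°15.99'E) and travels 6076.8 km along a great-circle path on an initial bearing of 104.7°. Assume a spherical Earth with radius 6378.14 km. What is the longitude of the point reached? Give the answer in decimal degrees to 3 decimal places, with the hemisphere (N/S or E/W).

OBS-24: φ = +38.22200°, λ = +135.26650°
δ = d/R = 6076.8/6378.14 = 0.952754 rad
φ₂ = arcsin(sin φ₁ cos δ + cos φ₁ sin δ cos θ)
   = arcsin(0.61871·0.57944 + 0.78562·0.81501·-0.25376) = 11.30471°
λ₂ = λ₁ + atan2(sin θ sin δ cos φ₁, cos δ − sin φ₁ sin φ₂) = -171.22600°

171.226°W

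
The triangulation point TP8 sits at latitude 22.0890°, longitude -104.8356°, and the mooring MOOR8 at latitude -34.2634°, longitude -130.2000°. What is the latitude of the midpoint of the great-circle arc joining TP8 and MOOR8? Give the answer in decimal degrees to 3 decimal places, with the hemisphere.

Bx = cos φ₂ cos Δλ = 0.746789,  By = cos φ₂ sin Δλ = -0.354033
φₘ = atan2(sin φ₁ + sin φ₂, √((cos φ₁ + Bx)² + By²)) = -6.23773°
λₘ = λ₁ + atan2(By, cos φ₁ + Bx) = -116.78131°

6.238°S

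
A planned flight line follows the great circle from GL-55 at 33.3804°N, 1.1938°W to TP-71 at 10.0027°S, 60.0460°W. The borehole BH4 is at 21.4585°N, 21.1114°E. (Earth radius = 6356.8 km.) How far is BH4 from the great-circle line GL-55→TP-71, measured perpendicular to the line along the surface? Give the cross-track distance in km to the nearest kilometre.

δ₁₃ = central angle GL-55→BH4 = 0.402001 rad  (haversine)
θ₁₃ = bearing GL-55→BH4 = 115.471°,  θ₁₂ = bearing GL-55→TP-71 = 243.224°
dₓₜ = R·arcsin(sin δ₁₃ · sin(θ₁₃ − θ₁₂)) = 6356.8·arcsin(0.39126·sin(-127.753°)) = -1999.302 km
|dₓₜ| = 1999.302 km

1999 km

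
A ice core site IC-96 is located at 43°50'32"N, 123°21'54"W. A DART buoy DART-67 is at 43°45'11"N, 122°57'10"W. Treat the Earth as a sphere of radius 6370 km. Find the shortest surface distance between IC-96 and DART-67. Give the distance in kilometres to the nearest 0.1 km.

IC-96: φ = +43.84222°, λ = -123.36500°
DART-67: φ = +43.75306°, λ = -122.95278°
Δφ = -0.0892°,  Δλ = 0.4122°
a = sin²(Δφ/2) + cos φ₁ cos φ₂ sin²(Δλ/2) = 0.000007
c = 2·arcsin(√a) = 0.005421 rad = 0.3106°
d = R·c = 6370 × 0.005421 = 34.5 km

34.5 km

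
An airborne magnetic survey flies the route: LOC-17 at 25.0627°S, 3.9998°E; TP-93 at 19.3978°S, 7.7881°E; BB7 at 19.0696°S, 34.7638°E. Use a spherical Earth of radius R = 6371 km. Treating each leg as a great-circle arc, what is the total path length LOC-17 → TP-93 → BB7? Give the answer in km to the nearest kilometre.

LOC-17→TP-93: c = 0.116261 rad, d = 740.70 km
TP-93→BB7: c = 0.444117 rad, d = 2829.47 km
Total = 740.70 + 2829.47 = 3570.17 km

3570 km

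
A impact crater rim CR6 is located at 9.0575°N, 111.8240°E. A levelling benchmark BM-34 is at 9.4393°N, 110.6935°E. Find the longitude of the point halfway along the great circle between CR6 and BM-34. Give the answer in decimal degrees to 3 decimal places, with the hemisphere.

Bx = cos φ₂ cos Δλ = 0.986268,  By = cos φ₂ sin Δλ = -0.019463
φₘ = atan2(sin φ₁ + sin φ₂, √((cos φ₁ + Bx)² + By²)) = 9.24884°
λₘ = λ₁ + atan2(By, cos φ₁ + Bx) = 111.25906°

111.259°E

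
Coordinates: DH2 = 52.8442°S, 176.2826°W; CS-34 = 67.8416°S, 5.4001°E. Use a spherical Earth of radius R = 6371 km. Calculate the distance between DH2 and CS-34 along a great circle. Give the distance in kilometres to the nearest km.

Δφ = -14.9974°,  Δλ = -178.3173°
a = sin²(Δφ/2) + cos φ₁ cos φ₂ sin²(Δλ/2) = 0.244786
c = 2·arcsin(√a) = 1.035114 rad = 59.3077°
d = R·c = 6371 × 1.035114 = 6594.7 km

6595 km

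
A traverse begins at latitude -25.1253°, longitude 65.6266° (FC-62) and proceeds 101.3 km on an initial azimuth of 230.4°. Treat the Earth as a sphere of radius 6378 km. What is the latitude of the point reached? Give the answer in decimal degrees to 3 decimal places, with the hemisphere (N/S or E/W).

δ = d/R = 101.3/6378 = 0.015883 rad
φ₂ = arcsin(sin φ₁ cos δ + cos φ₁ sin δ cos θ)
   = arcsin(-0.42460·0.99987 + 0.90538·0.01588·-0.63742) = -25.70333°
λ₂ = λ₁ + atan2(sin θ sin δ cos φ₁, cos δ − sin φ₁ sin φ₂) = 64.84843°

25.703°S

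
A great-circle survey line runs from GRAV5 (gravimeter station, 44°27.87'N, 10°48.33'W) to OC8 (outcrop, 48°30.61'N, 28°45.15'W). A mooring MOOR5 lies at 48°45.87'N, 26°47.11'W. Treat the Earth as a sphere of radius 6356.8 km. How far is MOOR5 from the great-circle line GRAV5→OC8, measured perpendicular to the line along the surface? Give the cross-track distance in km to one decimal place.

58.0 km

GRAV5: φ = +44.46450°, λ = -10.80550°
OC8: φ = +48.51017°, λ = -28.75250°
MOOR5: φ = +48.76450°, λ = -26.78517°
δ₁₃ = central angle GRAV5→MOOR5 = 0.205263 rad  (haversine)
θ₁₃ = bearing GRAV5→MOOR5 = 297.090°,  θ₁₂ = bearing GRAV5→OC8 = 294.523°
dₓₜ = R·arcsin(sin δ₁₃ · sin(θ₁₃ − θ₁₂)) = 6356.8·arcsin(0.20382·sin(2.567°)) = 58.023 km
|dₓₜ| = 58.023 km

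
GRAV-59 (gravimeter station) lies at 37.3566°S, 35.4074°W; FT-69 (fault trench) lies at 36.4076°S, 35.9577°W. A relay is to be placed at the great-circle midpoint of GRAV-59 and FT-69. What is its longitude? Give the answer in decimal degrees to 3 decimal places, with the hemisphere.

Bx = cos φ₂ cos Δλ = 0.804778,  By = cos φ₂ sin Δλ = -0.007730
φₘ = atan2(sin φ₁ + sin φ₂, √((cos φ₁ + Bx)² + By²)) = -36.88242°
λₘ = λ₁ + atan2(By, cos φ₁ + Bx) = -35.68426°

35.684°W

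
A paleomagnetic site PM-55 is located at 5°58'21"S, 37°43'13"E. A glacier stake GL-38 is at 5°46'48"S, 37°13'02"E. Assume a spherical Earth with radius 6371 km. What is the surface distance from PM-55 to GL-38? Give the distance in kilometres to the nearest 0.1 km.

59.6 km

PM-55: φ = -5.97250°, λ = +37.72028°
GL-38: φ = -5.78000°, λ = +37.21722°
Δφ = 0.1925°,  Δλ = -0.5031°
a = sin²(Δφ/2) + cos φ₁ cos φ₂ sin²(Δλ/2) = 0.000022
c = 2·arcsin(√a) = 0.009358 rad = 0.5362°
d = R·c = 6371 × 0.009358 = 59.6 km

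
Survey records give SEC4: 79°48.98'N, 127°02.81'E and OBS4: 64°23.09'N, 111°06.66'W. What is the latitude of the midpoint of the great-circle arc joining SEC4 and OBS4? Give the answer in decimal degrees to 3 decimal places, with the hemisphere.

SEC4: φ = +79.81633°, λ = +127.04683°
OBS4: φ = +64.38483°, λ = -111.11100°
Bx = cos φ₂ cos Δλ = -0.228086,  By = cos φ₂ sin Δλ = 0.367262
φₘ = atan2(sin φ₁ + sin φ₂, √((cos φ₁ + Bx)² + By²)) = 78.87621°
λₘ = λ₁ + atan2(By, cos φ₁ + Bx) = -135.00415°

78.876°N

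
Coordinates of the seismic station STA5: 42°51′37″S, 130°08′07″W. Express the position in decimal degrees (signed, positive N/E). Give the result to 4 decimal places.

-42.8603°, -130.1353°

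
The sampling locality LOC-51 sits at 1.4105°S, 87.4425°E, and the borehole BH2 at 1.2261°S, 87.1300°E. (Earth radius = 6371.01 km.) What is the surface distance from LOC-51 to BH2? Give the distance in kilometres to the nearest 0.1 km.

Δφ = 0.1844°,  Δλ = -0.3125°
a = sin²(Δφ/2) + cos φ₁ cos φ₂ sin²(Δλ/2) = 0.000010
c = 2·arcsin(√a) = 0.006332 rad = 0.3628°
d = R·c = 6371.01 × 0.006332 = 40.3 km

40.3 km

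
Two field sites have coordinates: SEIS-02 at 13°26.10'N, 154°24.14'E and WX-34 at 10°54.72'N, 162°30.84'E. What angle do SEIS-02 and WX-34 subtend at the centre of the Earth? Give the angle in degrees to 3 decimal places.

8.320°

SEIS-02: φ = +13.43500°, λ = +154.40233°
WX-34: φ = +10.91200°, λ = +162.51400°
Δφ = -2.5230°,  Δλ = 8.1117°
a = sin²(Δφ/2) + cos φ₁ cos φ₂ sin²(Δλ/2) = 0.005262
c = 2·arcsin(√a) = 0.145211 rad = 8.3200°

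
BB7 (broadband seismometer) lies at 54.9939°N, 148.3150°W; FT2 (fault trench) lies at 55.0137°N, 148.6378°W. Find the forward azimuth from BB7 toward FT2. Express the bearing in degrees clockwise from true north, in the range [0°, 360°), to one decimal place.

Δλ = -0.3228°
y = sin Δλ · cos φ₂ = -0.003230
x = cos φ₁ sin φ₂ − sin φ₁ cos φ₂ cos Δλ = 0.000353
θ = atan2(y, x) = -83.7632° → 276.2368° (mod 360°)

276.2°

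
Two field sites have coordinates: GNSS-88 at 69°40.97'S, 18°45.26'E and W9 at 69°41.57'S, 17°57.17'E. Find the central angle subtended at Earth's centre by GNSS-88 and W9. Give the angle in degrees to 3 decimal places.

0.278°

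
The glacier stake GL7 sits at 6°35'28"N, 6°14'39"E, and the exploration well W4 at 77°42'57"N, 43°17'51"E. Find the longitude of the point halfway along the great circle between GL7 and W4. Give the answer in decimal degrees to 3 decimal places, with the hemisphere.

GL7: φ = +6.59111°, λ = +6.24417°
W4: φ = +77.71583°, λ = +43.29750°
Bx = cos φ₂ cos Δλ = 0.169799,  By = cos φ₂ sin Δλ = 0.128201
φₘ = atan2(sin φ₁ + sin φ₂, √((cos φ₁ + Bx)² + By²)) = 43.01643°
λₘ = λ₁ + atan2(By, cos φ₁ + Bx) = 12.53362°

12.534°E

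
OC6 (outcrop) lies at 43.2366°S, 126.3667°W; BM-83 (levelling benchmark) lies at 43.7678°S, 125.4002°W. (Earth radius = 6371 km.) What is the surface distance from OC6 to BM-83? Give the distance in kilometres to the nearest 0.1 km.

Δφ = -0.5312°,  Δλ = 0.9665°
a = sin²(Δφ/2) + cos φ₁ cos φ₂ sin²(Δλ/2) = 0.000059
c = 2·arcsin(√a) = 0.015351 rad = 0.8796°
d = R·c = 6371 × 0.015351 = 97.8 km

97.8 km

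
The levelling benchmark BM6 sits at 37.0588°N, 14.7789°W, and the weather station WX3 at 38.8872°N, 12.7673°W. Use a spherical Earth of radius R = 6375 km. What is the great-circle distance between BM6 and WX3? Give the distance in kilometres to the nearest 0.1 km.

269.3 km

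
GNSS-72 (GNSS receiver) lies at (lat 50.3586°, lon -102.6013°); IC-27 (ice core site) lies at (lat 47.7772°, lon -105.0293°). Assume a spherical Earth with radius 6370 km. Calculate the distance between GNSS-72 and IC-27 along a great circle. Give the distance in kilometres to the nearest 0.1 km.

Δφ = -2.5814°,  Δλ = -2.4280°
a = sin²(Δφ/2) + cos φ₁ cos φ₂ sin²(Δλ/2) = 0.000700
c = 2·arcsin(√a) = 0.052915 rad = 3.0318°
d = R·c = 6370 × 0.052915 = 337.1 km

337.1 km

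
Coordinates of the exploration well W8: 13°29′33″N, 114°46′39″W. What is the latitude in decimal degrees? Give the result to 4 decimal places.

13.4925°N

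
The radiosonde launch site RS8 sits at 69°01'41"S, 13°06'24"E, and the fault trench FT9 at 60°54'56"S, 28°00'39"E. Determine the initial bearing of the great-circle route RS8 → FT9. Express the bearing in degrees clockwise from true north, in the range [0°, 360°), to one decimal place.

RS8: φ = -69.02806°, λ = +13.10667°
FT9: φ = -60.91556°, λ = +28.01083°
Δλ = 14.9042°
y = sin Δλ · cos φ₂ = 0.125026
x = cos φ₁ sin φ₂ − sin φ₁ cos φ₂ cos Δλ = 0.125847
θ = atan2(y, x) = 44.8125° → 44.8125° (mod 360°)

44.8°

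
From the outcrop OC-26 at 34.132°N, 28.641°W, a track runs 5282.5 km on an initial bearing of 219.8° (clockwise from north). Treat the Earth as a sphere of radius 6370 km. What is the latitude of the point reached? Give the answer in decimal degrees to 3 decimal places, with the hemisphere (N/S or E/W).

5.164°S

δ = d/R = 5282.5/6370 = 0.829278 rad
φ₂ = arcsin(sin φ₁ cos δ + cos φ₁ sin δ cos θ)
   = arcsin(0.56110·0.67541 + 0.82775·0.73744·-0.76828) = -5.16365°
λ₂ = λ₁ + atan2(sin θ sin δ cos φ₁, cos δ − sin φ₁ sin φ₂) = -56.93321°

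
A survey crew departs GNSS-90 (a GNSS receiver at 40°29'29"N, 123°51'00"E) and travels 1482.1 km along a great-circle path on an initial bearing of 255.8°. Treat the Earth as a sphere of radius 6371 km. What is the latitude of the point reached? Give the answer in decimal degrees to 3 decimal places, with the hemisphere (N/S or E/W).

36.074°N

GNSS-90: φ = +40.49139°, λ = +123.85000°
δ = d/R = 1482.1/6371 = 0.232632 rad
φ₂ = arcsin(sin φ₁ cos δ + cos φ₁ sin δ cos θ)
   = arcsin(0.64933·0.97306 + 0.76050·0.23054·-0.24531) = 36.07429°
λ₂ = λ₁ + atan2(sin θ sin δ cos φ₁, cos δ − sin φ₁ sin φ₂) = 107.79759°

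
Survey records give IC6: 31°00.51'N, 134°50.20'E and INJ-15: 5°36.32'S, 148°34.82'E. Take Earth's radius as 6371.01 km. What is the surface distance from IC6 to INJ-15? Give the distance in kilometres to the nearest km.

4325 km

IC6: φ = +31.00850°, λ = +134.83667°
INJ-15: φ = -5.60533°, λ = +148.58033°
Δφ = -36.6138°,  Δλ = 13.7437°
a = sin²(Δφ/2) + cos φ₁ cos φ₂ sin²(Δλ/2) = 0.110875
c = 2·arcsin(√a) = 0.678921 rad = 38.8993°
d = R·c = 6371.01 × 0.678921 = 4325.4 km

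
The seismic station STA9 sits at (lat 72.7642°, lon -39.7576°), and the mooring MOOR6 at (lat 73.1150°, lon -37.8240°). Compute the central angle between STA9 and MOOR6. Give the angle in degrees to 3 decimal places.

0.667°

Δφ = 0.3508°,  Δλ = 1.9336°
a = sin²(Δφ/2) + cos φ₁ cos φ₂ sin²(Δλ/2) = 0.000034
c = 2·arcsin(√a) = 0.011640 rad = 0.6669°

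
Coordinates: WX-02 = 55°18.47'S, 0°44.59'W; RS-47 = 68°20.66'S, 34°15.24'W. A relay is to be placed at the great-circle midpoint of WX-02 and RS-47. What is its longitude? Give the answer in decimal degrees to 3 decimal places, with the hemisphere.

WX-02: φ = -55.30783°, λ = -0.74317°
RS-47: φ = -68.34433°, λ = -34.25400°
Bx = cos φ₂ cos Δλ = 0.307688,  By = cos φ₂ sin Δλ = -0.203738
φₘ = atan2(sin φ₁ + sin φ₂, √((cos φ₁ + Bx)² + By²)) = -62.80018°
λₘ = λ₁ + atan2(By, cos φ₁ + Bx) = -13.82380°

13.824°W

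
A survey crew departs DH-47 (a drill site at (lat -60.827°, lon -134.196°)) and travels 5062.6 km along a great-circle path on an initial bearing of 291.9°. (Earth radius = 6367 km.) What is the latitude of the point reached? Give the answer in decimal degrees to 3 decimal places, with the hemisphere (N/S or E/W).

δ = d/R = 5062.6/6367 = 0.795131 rad
φ₂ = arcsin(sin φ₁ cos δ + cos φ₁ sin δ cos θ)
   = arcsin(-0.87315·0.70019 + 0.48745·0.71396·0.37299) = -28.78782°
λ₂ = λ₁ + atan2(sin θ sin δ cos φ₁, cos δ − sin φ₁ sin φ₂) = 176.70431°

28.788°S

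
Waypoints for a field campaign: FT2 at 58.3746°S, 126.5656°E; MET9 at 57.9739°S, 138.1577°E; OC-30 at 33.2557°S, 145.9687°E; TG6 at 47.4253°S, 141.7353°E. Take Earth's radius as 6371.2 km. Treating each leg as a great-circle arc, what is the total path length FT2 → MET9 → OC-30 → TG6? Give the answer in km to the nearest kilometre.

5106 km

FT2→MET9: c = 0.106787 rad, d = 680.36 km
MET9→OC-30: c = 0.441151 rad, d = 2810.66 km
OC-30→TG6: c = 0.253535 rad, d = 1615.32 km
Total = 680.36 + 2810.66 + 1615.32 = 5106.34 km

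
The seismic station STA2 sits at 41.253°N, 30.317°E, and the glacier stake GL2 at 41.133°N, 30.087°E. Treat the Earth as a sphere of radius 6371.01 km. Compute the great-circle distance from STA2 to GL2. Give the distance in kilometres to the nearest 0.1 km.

23.4 km

Δφ = -0.1200°,  Δλ = -0.2300°
a = sin²(Δφ/2) + cos φ₁ cos φ₂ sin²(Δλ/2) = 0.000003
c = 2·arcsin(√a) = 0.003676 rad = 0.2106°
d = R·c = 6371.01 × 0.003676 = 23.4 km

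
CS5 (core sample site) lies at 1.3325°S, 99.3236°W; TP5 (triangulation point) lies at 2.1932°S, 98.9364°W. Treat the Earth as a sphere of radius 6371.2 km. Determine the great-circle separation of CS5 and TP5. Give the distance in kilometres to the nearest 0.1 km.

104.9 km

Δφ = -0.8607°,  Δλ = 0.3872°
a = sin²(Δφ/2) + cos φ₁ cos φ₂ sin²(Δλ/2) = 0.000068
c = 2·arcsin(√a) = 0.016471 rad = 0.9437°
d = R·c = 6371.2 × 0.016471 = 104.9 km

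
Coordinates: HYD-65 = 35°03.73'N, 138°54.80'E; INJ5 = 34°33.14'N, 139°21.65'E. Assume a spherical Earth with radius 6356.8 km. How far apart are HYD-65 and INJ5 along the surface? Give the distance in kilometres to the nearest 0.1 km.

69.7 km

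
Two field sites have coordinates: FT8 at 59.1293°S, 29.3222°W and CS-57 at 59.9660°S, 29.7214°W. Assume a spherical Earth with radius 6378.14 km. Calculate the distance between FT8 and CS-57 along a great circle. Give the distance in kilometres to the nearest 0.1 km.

Δφ = -0.8367°,  Δλ = -0.3992°
a = sin²(Δφ/2) + cos φ₁ cos φ₂ sin²(Δλ/2) = 0.000056
c = 2·arcsin(√a) = 0.015024 rad = 0.8608°
d = R·c = 6378.14 × 0.015024 = 95.8 km

95.8 km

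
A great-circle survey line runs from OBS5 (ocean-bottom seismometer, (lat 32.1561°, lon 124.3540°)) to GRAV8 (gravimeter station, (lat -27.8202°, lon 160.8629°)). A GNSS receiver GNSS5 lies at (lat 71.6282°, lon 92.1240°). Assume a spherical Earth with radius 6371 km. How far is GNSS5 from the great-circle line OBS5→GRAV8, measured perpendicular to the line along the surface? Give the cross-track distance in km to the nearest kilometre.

1499 km

δ₁₃ = central angle OBS5→GNSS5 = 0.751275 rad  (haversine)
θ₁₃ = bearing OBS5→GNSS5 = 345.743°,  θ₁₂ = bearing OBS5→GRAV8 = 145.772°
dₓₜ = R·arcsin(sin δ₁₃ · sin(θ₁₃ − θ₁₂)) = 6371·arcsin(0.68257·sin(199.971°)) = -1499.067 km
|dₓₜ| = 1499.067 km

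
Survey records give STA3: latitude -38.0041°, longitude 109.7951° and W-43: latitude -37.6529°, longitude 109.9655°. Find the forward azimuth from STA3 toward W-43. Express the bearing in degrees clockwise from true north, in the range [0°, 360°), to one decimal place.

21.0°

Δλ = 0.1704°
y = sin Δλ · cos φ₂ = 0.002355
x = cos φ₁ sin φ₂ − sin φ₁ cos φ₂ cos Δλ = 0.006127
θ = atan2(y, x) = 21.0206° → 21.0206° (mod 360°)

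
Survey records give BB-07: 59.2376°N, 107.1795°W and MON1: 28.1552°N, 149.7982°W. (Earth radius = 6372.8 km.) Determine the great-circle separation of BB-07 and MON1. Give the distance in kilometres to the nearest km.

4727 km

Δφ = -31.0824°,  Δλ = -42.6187°
a = sin²(Δφ/2) + cos φ₁ cos φ₂ sin²(Δλ/2) = 0.131341
c = 2·arcsin(√a) = 0.741706 rad = 42.4966°
d = R·c = 6372.8 × 0.741706 = 4726.7 km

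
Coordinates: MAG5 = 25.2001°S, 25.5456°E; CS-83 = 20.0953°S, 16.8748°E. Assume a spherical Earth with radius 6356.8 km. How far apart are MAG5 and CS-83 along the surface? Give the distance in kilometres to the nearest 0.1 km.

Δφ = 5.1048°,  Δλ = -8.6708°
a = sin²(Δφ/2) + cos φ₁ cos φ₂ sin²(Δλ/2) = 0.006839
c = 2·arcsin(√a) = 0.165587 rad = 9.4874°
d = R·c = 6356.8 × 0.165587 = 1052.6 km

1052.6 km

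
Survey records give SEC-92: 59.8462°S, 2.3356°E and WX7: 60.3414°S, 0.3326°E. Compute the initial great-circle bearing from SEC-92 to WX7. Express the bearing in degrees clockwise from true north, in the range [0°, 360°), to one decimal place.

Δλ = -2.0030°
y = sin Δλ · cos φ₂ = -0.017295
x = cos φ₁ sin φ₂ − sin φ₁ cos φ₂ cos Δλ = -0.008904
θ = atan2(y, x) = -117.2410° → 242.7590° (mod 360°)

242.8°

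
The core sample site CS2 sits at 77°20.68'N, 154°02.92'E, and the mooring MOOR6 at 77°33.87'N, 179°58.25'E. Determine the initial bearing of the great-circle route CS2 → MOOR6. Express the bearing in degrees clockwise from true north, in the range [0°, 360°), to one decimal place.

CS2: φ = +77.34467°, λ = +154.04867°
MOOR6: φ = +77.56450°, λ = +179.97083°
Δλ = 25.9222°
y = sin Δλ · cos φ₂ = 0.094136
x = cos φ₁ sin φ₂ − sin φ₁ cos φ₂ cos Δλ = 0.024976
θ = atan2(y, x) = 75.1407° → 75.1407° (mod 360°)

75.1°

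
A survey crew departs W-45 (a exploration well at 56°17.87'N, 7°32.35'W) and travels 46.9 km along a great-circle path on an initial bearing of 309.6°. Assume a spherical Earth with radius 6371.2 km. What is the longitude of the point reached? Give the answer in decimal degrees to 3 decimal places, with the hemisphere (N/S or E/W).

W-45: φ = +56.29783°, λ = -7.53917°
δ = d/R = 46.9/6371.2 = 0.007361 rad
φ₂ = arcsin(sin φ₁ cos δ + cos φ₁ sin δ cos θ)
   = arcsin(0.83193·0.99997 + 0.55488·0.00736·0.63742) = 56.56529°
λ₂ = λ₁ + atan2(sin θ sin δ cos φ₁, cos δ − sin φ₁ sin φ₂) = -8.12898°

8.129°W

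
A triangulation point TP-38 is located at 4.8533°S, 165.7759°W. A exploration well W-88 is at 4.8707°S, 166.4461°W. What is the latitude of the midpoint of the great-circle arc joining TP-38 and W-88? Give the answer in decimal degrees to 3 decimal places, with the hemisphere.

Bx = cos φ₂ cos Δλ = 0.996321,  By = cos φ₂ sin Δλ = -0.011655
φₘ = atan2(sin φ₁ + sin φ₂, √((cos φ₁ + Bx)² + By²)) = -4.86208°
λₘ = λ₁ + atan2(By, cos φ₁ + Bx) = -166.11100°

4.862°S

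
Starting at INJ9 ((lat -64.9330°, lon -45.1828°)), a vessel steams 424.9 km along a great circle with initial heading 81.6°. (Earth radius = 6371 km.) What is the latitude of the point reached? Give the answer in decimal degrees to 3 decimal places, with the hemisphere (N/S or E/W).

δ = d/R = 424.9/6371 = 0.066693 rad
φ₂ = arcsin(sin φ₁ cos δ + cos φ₁ sin δ cos θ)
   = arcsin(-0.90581·0.99778 + 0.42368·0.06664·0.14608) = -64.11532°
λ₂ = λ₁ + atan2(sin θ sin δ cos φ₁, cos δ − sin φ₁ sin φ₂) = -36.49689°

64.115°S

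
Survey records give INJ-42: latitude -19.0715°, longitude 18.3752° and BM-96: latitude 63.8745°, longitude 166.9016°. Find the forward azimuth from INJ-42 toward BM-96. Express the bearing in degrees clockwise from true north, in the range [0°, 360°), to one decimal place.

17.6°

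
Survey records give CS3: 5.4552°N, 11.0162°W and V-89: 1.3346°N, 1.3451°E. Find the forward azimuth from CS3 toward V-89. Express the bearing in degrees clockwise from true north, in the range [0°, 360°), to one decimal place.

108.0°

Δλ = 12.3613°
y = sin Δλ · cos φ₂ = 0.214018
x = cos φ₁ sin φ₂ − sin φ₁ cos φ₂ cos Δλ = -0.069653
θ = atan2(y, x) = 108.0277° → 108.0277° (mod 360°)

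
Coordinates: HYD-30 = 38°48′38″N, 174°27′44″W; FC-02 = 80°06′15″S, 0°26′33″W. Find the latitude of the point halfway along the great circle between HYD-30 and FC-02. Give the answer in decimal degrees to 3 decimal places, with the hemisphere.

30.493°S

HYD-30: φ = +38.81056°, λ = -174.46222°
FC-02: φ = -80.10417°, λ = -0.44250°
Bx = cos φ₂ cos Δλ = -0.170922,  By = cos φ₂ sin Δλ = 0.017905
φₘ = atan2(sin φ₁ + sin φ₂, √((cos φ₁ + Bx)² + By²)) = -30.49322°
λₘ = λ₁ + atan2(By, cos φ₁ + Bx) = -172.77622°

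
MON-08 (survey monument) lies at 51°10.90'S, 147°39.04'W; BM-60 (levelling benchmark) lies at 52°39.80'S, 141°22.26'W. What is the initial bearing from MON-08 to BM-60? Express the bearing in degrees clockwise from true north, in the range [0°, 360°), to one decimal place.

MON-08: φ = -51.18167°, λ = -147.65067°
BM-60: φ = -52.66333°, λ = -141.37100°
Δλ = 6.2797°
y = sin Δλ · cos φ₂ = 0.066340
x = cos φ₁ sin φ₂ − sin φ₁ cos φ₂ cos Δλ = -0.028692
θ = atan2(y, x) = 113.3889° → 113.3889° (mod 360°)

113.4°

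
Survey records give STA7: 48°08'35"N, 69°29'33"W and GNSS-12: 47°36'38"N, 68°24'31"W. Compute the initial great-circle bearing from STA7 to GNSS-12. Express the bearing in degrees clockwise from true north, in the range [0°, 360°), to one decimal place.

STA7: φ = +48.14306°, λ = -69.49250°
GNSS-12: φ = +47.61056°, λ = -68.40861°
Δλ = 1.0839°
y = sin Δλ · cos φ₂ = 0.012753
x = cos φ₁ sin φ₂ − sin φ₁ cos φ₂ cos Δλ = -0.009204
θ = atan2(y, x) = 125.8187° → 125.8187° (mod 360°)

125.8°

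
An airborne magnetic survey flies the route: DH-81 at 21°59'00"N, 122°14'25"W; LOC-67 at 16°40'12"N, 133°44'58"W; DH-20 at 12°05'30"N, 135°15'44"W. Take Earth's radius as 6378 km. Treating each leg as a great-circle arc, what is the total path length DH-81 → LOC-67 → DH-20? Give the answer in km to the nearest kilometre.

1880 km

DH-81: φ = +21.98333°, λ = -122.24028°
LOC-67: φ = +16.67000°, λ = -133.74944°
DH-20: φ = +12.09167°, λ = -135.26222°
DH-81→LOC-67: c = 0.210907 rad, d = 1345.16 km
LOC-67→DH-20: c = 0.083898 rad, d = 535.10 km
Total = 1345.16 + 535.10 = 1880.26 km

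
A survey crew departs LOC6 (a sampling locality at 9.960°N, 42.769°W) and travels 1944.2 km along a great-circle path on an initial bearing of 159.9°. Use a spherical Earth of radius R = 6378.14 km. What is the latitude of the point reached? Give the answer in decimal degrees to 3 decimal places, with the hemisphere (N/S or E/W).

6.466°S

δ = d/R = 1944.2/6378.14 = 0.304822 rad
φ₂ = arcsin(sin φ₁ cos δ + cos φ₁ sin δ cos θ)
   = arcsin(0.17296·0.95390 + 0.98493·0.30012·-0.93909) = -6.46577°
λ₂ = λ₁ + atan2(sin θ sin δ cos φ₁, cos δ − sin φ₁ sin φ₂) = -36.81093°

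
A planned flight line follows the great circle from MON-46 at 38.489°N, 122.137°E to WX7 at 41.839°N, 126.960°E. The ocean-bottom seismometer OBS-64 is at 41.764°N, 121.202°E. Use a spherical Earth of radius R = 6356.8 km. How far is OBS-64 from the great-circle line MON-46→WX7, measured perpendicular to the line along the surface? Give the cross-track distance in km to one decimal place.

δ₁₃ = central angle MON-46→OBS-64 = 0.058504 rad  (haversine)
θ₁₃ = bearing MON-46→OBS-64 = 347.985°,  θ₁₂ = bearing MON-46→WX7 = 46.196°
dₓₜ = R·arcsin(sin δ₁₃ · sin(θ₁₃ − θ₁₂)) = 6356.8·arcsin(0.05847·sin(301.789°)) = -316.064 km
|dₓₜ| = 316.064 km

316.1 km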